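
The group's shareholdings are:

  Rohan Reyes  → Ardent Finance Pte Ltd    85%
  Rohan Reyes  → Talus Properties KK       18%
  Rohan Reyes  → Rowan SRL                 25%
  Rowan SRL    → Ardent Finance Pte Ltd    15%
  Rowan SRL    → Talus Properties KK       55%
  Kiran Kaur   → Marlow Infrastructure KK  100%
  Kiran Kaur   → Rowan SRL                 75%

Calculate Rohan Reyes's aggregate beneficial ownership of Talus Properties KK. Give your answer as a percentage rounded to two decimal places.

31.75%

Rohan reaches Talus along 2 paths.
Via Rowan: 25% × 55% = 13.75%.
Direct stake: 18% = 18%.
Total: 13.75% + 18% = 31.75%.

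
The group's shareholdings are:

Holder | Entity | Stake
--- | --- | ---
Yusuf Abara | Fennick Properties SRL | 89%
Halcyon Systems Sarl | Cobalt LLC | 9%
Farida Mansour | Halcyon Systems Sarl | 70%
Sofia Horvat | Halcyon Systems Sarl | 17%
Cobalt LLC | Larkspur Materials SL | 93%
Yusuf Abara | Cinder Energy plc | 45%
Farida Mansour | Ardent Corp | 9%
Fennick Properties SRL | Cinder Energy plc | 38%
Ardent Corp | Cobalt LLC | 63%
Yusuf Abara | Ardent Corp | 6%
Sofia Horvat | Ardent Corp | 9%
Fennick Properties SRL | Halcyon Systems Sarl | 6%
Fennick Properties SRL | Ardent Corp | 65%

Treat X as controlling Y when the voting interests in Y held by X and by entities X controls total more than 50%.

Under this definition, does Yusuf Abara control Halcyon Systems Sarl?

Yusuf holds 89% of Fennick, so Yusuf controls Fennick.
Fennick and Yusuf together hold 65% + 6% = 71% of Ardent, so Yusuf controls Ardent.
Ardent holds 63% of Cobalt, so Yusuf controls Cobalt.
Cobalt holds 93% of Larkspur, so Yusuf controls Larkspur.
Yusuf and Fennick together hold 45% + 38% = 83% of Cinder, so Yusuf controls Cinder.
In Halcyon, Yusuf's side holds only 6%, not > 50%.
So Yusuf does not control Halcyon.

No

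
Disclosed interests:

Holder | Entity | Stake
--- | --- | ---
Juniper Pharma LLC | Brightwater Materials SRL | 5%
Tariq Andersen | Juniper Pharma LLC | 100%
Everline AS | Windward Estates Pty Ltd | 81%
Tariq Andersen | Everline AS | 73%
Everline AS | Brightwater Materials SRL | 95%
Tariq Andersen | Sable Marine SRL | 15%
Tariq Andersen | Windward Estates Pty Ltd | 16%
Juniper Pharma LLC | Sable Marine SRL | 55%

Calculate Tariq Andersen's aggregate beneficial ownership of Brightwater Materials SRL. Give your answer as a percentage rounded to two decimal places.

74.35%

Tariq reaches Brightwater along 2 paths.
Via Everline: 73% × 95% = 69.35%.
Via Juniper: 100% × 5% = 5%.
Total: 69.35% + 5% = 74.35%.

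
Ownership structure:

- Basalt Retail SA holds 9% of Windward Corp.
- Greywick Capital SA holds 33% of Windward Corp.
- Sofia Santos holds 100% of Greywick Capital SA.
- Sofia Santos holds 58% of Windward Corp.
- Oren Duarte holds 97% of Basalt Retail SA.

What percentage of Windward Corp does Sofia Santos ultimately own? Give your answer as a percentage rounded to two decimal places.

91.00%

Sofia reaches Windward along 2 paths.
Via Greywick: 100% × 33% = 33%.
Direct stake: 58% = 58%.
Total: 33% + 58% = 91%.
Rounded: 91.00%.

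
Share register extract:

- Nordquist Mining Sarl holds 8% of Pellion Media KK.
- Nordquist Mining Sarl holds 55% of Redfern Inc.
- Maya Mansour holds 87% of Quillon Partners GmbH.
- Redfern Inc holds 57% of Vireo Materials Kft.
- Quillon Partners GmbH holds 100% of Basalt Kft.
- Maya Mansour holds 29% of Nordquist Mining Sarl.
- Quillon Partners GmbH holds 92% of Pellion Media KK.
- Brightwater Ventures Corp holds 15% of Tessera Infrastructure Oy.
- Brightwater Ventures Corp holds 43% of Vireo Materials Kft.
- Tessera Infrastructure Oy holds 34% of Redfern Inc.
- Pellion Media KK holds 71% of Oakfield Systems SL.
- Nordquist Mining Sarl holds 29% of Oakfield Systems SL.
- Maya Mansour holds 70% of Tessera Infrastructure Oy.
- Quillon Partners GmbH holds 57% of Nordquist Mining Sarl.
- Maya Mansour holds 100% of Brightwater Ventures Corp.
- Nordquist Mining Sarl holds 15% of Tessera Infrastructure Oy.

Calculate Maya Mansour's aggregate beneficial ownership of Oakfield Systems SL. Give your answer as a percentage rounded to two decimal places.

84.08%

Maya reaches Oakfield along 5 paths.
Via Quillon → Nordquist: 87% × 57% × 29% = 14.3811%.
Via Nordquist: 29% × 29% = 8.41%.
Via Quillon → Pellion: 87% × 92% × 71% = 56.8284%.
Via Quillon → Nordquist → Pellion: 87% × 57% × 8% × 71% = 2.816712%.
Via Nordquist → Pellion: 29% × 8% × 71% = 1.6472%.
Total: 14.3811% + 8.41% + 56.8284% + 2.816712% + 1.6472% = 84.083412%.
Rounded: 84.08%.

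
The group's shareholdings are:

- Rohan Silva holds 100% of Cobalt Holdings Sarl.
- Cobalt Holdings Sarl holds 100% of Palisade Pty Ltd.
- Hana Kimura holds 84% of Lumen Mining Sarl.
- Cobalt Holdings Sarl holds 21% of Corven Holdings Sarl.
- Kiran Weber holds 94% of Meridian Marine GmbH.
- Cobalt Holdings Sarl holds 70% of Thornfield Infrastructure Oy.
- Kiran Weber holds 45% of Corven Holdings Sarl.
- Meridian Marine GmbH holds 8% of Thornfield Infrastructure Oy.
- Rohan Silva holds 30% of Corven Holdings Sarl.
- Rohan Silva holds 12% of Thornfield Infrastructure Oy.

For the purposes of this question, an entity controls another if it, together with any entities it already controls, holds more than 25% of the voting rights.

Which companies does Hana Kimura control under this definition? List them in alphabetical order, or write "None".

Lumen Mining Sarl

Hana holds 84% of Lumen, so Hana controls Lumen.
No other company's threshold is met.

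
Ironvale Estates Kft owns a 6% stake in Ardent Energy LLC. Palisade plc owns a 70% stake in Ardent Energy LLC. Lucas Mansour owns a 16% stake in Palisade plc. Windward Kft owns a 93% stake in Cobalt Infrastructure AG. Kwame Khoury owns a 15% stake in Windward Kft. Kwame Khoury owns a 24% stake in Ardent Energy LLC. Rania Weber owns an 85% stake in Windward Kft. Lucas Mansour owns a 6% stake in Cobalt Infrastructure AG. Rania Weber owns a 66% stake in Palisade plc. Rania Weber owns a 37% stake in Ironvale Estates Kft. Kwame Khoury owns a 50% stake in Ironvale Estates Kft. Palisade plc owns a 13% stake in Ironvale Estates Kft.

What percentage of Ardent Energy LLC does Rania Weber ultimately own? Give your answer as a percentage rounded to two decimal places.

48.93%

Rania reaches Ardent along 3 paths.
Via Ironvale: 37% × 6% = 2.22%.
Via Palisade → Ironvale: 66% × 13% × 6% = 0.5148%.
Via Palisade: 66% × 70% = 46.2%.
Total: 2.22% + 0.5148% + 46.2% = 48.9348%.
Rounded: 48.93%.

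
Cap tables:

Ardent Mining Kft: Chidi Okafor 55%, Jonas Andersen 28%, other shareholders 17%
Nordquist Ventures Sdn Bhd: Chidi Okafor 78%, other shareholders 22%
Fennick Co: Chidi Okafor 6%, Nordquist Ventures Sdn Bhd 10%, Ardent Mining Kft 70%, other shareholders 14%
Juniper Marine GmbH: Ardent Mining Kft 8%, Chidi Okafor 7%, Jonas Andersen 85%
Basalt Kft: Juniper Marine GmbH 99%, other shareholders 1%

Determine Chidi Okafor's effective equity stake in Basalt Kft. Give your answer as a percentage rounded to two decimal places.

Chidi reaches Basalt along 2 paths.
Via Ardent → Juniper: 55% × 8% × 99% = 4.356%.
Via Juniper: 7% × 99% = 6.93%.
Total: 4.356% + 6.93% = 11.286%.
Rounded: 11.29%.

11.29%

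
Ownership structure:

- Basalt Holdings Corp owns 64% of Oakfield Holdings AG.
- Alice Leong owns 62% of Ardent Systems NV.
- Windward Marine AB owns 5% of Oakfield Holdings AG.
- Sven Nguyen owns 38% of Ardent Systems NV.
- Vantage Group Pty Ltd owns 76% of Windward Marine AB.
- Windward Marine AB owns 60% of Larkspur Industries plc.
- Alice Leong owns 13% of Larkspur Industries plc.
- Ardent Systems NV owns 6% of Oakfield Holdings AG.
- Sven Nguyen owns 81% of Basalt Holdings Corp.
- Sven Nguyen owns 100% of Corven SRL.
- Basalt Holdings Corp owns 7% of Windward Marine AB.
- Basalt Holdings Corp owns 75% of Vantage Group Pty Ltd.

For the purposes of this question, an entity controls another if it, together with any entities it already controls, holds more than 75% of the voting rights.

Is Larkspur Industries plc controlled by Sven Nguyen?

Sven holds 81% of Basalt, so Sven controls Basalt.
Sven holds 100% of Corven, so Sven controls Corven.
Neither Sven nor any entity Sven controls holds any voting interest in Larkspur.
So Sven does not control Larkspur.

No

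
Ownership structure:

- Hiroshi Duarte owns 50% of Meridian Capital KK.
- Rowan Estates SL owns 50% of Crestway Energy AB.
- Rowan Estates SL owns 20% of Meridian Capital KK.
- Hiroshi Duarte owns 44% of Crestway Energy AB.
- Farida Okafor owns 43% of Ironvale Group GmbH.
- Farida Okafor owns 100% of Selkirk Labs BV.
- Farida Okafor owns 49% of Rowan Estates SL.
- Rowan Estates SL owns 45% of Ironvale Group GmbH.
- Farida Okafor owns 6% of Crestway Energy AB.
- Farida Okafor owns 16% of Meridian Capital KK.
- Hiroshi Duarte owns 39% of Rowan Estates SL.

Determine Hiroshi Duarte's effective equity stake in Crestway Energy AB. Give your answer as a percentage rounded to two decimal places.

63.50%

Hiroshi reaches Crestway along 2 paths.
Direct stake: 44% = 44%.
Via Rowan: 39% × 50% = 19.5%.
Total: 44% + 19.5% = 63.5%.
Rounded: 63.50%.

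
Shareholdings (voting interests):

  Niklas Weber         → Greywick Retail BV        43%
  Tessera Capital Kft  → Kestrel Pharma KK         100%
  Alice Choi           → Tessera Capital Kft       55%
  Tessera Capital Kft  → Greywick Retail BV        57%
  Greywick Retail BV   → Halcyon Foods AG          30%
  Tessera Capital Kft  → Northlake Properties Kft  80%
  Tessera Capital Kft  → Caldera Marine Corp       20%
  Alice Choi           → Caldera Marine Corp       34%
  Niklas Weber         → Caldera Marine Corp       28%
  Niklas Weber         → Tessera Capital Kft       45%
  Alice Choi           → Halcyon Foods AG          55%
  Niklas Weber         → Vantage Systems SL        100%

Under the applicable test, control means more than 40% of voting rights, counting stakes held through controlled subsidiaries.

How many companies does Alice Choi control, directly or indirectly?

6

Alice holds 55% of Tessera, so Alice controls Tessera.
Tessera holds 57% of Greywick, so Alice controls Greywick.
Greywick and Alice together hold 30% + 55% = 85% of Halcyon, so Alice controls Halcyon.
Alice and Tessera together hold 34% + 20% = 54% of Caldera, so Alice controls Caldera.
Tessera holds 100% of Kestrel, so Alice controls Kestrel.
Tessera holds 80% of Northlake, so Alice controls Northlake.
No other company's threshold is met.
Alice controls 6 companies.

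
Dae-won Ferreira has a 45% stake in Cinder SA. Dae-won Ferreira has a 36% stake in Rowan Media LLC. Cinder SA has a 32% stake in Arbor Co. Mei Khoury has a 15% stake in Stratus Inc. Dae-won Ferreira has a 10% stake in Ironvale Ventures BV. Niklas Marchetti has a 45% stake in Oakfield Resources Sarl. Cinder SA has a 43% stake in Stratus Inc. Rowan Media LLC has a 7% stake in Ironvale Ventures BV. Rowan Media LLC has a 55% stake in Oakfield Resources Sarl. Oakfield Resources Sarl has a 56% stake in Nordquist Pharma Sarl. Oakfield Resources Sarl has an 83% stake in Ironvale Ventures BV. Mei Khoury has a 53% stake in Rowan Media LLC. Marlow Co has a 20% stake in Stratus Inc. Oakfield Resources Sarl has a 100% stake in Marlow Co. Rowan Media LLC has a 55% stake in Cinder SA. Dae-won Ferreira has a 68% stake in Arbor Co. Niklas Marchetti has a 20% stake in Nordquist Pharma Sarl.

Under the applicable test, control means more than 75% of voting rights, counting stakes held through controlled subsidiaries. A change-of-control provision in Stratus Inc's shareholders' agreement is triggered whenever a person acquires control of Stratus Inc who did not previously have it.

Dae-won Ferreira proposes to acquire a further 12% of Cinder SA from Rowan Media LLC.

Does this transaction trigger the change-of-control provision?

The purchase adds only to Dae-won's holdings (Rowan's stake shrinks), so Dae-won is the only person who could newly come to control Stratus.
Dae-won's largest direct stake is 68% in Arbor, which does not meet the threshold, so Dae-won controls no company.
Neither Dae-won nor any entity Dae-won controls holds any voting interest in Stratus.
So before the transaction, Dae-won does not control Stratus.
After the purchase, Dae-won's direct stake in Cinder rises to 45% + 12% = 57%, and Rowan's stake falls to 43%.
Dae-won's side now holds 57% of Cinder, not > 75%, so Dae-won still does not control Cinder.
After the transaction, neither Dae-won nor any entity Dae-won controls holds a voting interest in Stratus, so Dae-won still does not control it.
No new person acquires control, so the clause is not triggered.

No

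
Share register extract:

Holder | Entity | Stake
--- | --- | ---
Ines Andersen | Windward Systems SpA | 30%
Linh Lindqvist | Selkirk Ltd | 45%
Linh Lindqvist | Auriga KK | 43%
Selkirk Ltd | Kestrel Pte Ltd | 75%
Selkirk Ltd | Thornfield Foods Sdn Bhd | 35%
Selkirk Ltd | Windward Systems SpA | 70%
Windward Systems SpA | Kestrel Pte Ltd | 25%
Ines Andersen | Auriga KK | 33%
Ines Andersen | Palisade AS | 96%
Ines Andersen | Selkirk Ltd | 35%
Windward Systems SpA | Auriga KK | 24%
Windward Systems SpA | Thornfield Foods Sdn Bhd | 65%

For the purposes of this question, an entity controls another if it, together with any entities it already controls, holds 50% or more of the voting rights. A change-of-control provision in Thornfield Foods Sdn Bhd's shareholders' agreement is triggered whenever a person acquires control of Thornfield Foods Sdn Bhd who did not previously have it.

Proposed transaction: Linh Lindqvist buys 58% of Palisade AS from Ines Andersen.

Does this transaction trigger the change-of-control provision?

The purchase adds only to Linh's holdings (Ines's stake shrinks), so Linh is the only person who could newly come to control Thornfield.
Linh's largest direct stake is 45% in Selkirk, which does not meet the threshold, so Linh controls no company.
Neither Linh nor any entity Linh controls holds any voting interest in Thornfield.
So before the transaction, Linh does not control Thornfield.
After the purchase, Linh holds 58% of Palisade directly, and Ines's stake falls to 38%.
Linh holds 58% of Palisade, so Linh controls Palisade.
After the transaction, neither Linh nor any entity Linh controls holds a voting interest in Thornfield, so Linh still does not control it.
No new person acquires control, so the clause is not triggered.

No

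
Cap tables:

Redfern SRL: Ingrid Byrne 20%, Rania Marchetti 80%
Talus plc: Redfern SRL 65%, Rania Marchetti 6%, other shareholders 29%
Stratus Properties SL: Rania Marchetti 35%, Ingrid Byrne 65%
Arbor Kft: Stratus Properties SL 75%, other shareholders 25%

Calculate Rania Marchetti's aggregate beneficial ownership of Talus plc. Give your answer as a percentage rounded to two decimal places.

Rania reaches Talus along 2 paths.
Via Redfern: 80% × 65% = 52%.
Direct stake: 6% = 6%.
Total: 52% + 6% = 58%.
Rounded: 58.00%.

58.00%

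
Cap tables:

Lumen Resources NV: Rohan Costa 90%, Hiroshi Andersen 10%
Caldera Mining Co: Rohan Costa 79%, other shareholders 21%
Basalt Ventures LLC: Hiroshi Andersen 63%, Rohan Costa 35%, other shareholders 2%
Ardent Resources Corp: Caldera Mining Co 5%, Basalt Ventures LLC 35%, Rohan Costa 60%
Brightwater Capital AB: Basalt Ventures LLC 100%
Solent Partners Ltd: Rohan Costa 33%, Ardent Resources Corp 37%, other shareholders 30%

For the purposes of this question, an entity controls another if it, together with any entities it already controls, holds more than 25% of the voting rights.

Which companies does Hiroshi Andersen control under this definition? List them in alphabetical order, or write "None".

Ardent Resources Corp, Basalt Ventures LLC, Brightwater Capital AB, Solent Partners Ltd

Hiroshi holds 63% of Basalt, so Hiroshi controls Basalt.
Basalt holds 35% of Ardent, so Hiroshi controls Ardent.
Basalt holds 100% of Brightwater, so Hiroshi controls Brightwater.
Ardent holds 37% of Solent, so Hiroshi controls Solent.
No other company's threshold is met.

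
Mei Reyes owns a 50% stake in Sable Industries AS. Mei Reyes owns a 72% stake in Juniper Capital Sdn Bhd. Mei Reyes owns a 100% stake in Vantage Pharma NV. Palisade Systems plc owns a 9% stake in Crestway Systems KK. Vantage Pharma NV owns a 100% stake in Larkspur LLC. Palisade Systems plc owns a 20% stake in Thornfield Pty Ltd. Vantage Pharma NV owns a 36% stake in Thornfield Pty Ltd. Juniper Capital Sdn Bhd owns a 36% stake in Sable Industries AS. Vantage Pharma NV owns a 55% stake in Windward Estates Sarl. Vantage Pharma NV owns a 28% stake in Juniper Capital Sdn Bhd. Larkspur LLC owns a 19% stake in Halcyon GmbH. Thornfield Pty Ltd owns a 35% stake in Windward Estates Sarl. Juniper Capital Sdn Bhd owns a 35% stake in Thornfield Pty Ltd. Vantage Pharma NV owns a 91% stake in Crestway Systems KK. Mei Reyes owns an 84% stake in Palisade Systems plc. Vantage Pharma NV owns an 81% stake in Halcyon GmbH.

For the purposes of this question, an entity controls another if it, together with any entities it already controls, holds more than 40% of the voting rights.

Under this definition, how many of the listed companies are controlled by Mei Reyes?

Mei holds 100% of Vantage, so Mei controls Vantage.
Mei holds 84% of Palisade, so Mei controls Palisade.
Vantage holds 100% of Larkspur, so Mei controls Larkspur.
Vantage and Mei together hold 28% + 72% = 100% of Juniper, so Mei controls Juniper.
Vantage and Juniper and Palisade together hold 36% + 35% + 20% = 91% of Thornfield, so Mei controls Thornfield.
Vantage and Larkspur together hold 81% + 19% = 100% of Halcyon, so Mei controls Halcyon.
Palisade and Vantage together hold 9% + 91% = 100% of Crestway, so Mei controls Crestway.
Juniper and Mei together hold 36% + 50% = 86% of Sable, so Mei controls Sable.
Vantage and Thornfield together hold 55% + 35% = 90% of Windward, so Mei controls Windward.
Mei controls 9 companies.

9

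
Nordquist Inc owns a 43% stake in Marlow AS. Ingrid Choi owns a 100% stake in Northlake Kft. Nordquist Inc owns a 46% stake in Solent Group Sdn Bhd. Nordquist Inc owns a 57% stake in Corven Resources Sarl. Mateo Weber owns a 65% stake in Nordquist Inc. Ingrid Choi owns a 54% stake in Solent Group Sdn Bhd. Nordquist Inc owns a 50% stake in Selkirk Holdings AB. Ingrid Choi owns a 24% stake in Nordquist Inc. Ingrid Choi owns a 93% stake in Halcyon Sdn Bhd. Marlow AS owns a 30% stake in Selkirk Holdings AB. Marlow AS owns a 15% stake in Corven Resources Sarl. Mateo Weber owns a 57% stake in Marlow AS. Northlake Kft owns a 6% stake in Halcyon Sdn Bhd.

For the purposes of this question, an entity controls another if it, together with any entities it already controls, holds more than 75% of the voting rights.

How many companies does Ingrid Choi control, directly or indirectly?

Ingrid holds 100% of Northlake, so Ingrid controls Northlake.
Ingrid and Northlake together hold 93% + 6% = 99% of Halcyon, so Ingrid controls Halcyon.
No other company's threshold is met.
Ingrid controls 2 companies.

2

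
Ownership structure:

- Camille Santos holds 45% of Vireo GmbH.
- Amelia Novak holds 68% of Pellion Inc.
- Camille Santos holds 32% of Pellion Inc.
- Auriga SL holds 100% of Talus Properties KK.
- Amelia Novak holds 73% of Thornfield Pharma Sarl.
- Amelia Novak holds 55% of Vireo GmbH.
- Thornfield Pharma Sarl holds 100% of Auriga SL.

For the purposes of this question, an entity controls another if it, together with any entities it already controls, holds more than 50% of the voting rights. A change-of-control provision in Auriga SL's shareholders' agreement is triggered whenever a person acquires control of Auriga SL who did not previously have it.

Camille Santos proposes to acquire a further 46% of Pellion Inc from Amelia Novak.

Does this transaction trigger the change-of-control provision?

No

The purchase adds only to Camille's holdings (Amelia's stake shrinks), so Camille is the only person who could newly come to control Auriga.
Camille's largest direct stake is 45% in Vireo, which does not meet the threshold, so Camille controls no company.
Neither Camille nor any entity Camille controls holds any voting interest in Auriga.
So before the transaction, Camille does not control Auriga.
After the purchase, Camille's direct stake in Pellion rises to 32% + 46% = 78%, and Amelia's stake falls to 22%.
Camille holds 78% of Pellion, so Camille controls Pellion.
After the transaction, neither Camille nor any entity Camille controls holds a voting interest in Auriga, so Camille still does not control it.
No new person acquires control, so the clause is not triggered.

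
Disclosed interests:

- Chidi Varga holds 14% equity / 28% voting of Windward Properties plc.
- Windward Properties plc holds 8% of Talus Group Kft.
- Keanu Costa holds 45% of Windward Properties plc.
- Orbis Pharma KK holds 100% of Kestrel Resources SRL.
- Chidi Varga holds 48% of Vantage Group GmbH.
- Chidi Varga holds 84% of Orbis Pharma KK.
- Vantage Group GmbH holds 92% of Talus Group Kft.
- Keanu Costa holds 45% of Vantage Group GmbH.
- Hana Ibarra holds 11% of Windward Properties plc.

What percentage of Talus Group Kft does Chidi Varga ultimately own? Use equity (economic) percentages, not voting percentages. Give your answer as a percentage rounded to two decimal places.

Chidi reaches Talus along 2 paths.
Via Windward: 14% × 8% = 1.12%.
Via Vantage: 48% × 92% = 44.16%.
Total: 1.12% + 44.16% = 45.28%.

45.28%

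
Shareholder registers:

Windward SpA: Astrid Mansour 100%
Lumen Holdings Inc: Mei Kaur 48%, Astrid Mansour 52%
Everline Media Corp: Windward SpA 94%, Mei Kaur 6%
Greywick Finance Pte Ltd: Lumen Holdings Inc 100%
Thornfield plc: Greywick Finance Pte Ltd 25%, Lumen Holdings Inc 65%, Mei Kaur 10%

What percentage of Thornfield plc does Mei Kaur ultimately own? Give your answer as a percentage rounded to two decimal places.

53.20%

Mei reaches Thornfield along 3 paths.
Via Lumen → Greywick: 48% × 100% × 25% = 12%.
Via Lumen: 48% × 65% = 31.2%.
Direct stake: 10% = 10%.
Total: 12% + 31.2% + 10% = 53.2%.
Rounded: 53.20%.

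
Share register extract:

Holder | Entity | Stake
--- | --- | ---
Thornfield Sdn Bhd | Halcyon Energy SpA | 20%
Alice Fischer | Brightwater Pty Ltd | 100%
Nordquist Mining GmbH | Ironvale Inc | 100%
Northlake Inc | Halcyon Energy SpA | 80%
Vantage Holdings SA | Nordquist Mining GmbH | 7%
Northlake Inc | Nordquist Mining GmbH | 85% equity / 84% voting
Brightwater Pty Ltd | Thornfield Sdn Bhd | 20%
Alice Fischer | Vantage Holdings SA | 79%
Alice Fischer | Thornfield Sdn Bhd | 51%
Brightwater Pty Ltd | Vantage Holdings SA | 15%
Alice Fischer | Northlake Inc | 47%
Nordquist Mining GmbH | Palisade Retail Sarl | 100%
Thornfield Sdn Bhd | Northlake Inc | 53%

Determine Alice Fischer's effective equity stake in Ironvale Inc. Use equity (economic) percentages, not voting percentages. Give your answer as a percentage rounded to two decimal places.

78.52%

Alice reaches Ironvale along 5 paths.
Via Thornfield → Northlake → Nordquist: 51% × 53% × 85% × 100% = 22.9755%.
Via Brightwater → Thornfield → Northlake → Nordquist: 100% × 20% × 53% × 85% × 100% = 9.01%.
Via Northlake → Nordquist: 47% × 85% × 100% = 39.95%.
Via Vantage → Nordquist: 79% × 7% × 100% = 5.53%.
Via Brightwater → Vantage → Nordquist: 100% × 15% × 7% × 100% = 1.05%.
Total: 22.9755% + 9.01% + 39.95% + 5.53% + 1.05% = 78.5155%.
Rounded: 78.52%.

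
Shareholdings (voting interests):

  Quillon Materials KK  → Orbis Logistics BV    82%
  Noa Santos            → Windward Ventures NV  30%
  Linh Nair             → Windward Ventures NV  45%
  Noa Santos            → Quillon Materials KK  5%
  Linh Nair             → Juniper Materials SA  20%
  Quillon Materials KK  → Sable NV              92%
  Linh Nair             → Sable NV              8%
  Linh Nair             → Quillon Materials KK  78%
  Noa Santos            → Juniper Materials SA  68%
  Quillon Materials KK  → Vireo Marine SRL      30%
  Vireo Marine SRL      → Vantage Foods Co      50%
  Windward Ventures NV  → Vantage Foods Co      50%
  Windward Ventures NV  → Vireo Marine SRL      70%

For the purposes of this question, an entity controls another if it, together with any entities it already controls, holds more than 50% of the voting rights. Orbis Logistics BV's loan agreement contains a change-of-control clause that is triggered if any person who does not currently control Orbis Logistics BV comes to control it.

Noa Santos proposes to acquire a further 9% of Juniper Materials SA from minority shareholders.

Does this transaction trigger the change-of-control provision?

No

The purchase changes only Noa's holdings, so Noa is the only person who could newly come to control Orbis.
Noa holds 68% of Juniper, so Noa controls Juniper.
Neither Noa nor any entity Noa controls holds any voting interest in Orbis.
So before the transaction, Noa does not control Orbis.
After the purchase, Noa's direct stake in Juniper rises to 68% + 9% = 77%.
Noa holds 77% of Juniper, so Noa controls Juniper.
After the transaction, neither Noa nor any entity Noa controls holds a voting interest in Orbis, so Noa still does not control it.
No new person acquires control, so the clause is not triggered.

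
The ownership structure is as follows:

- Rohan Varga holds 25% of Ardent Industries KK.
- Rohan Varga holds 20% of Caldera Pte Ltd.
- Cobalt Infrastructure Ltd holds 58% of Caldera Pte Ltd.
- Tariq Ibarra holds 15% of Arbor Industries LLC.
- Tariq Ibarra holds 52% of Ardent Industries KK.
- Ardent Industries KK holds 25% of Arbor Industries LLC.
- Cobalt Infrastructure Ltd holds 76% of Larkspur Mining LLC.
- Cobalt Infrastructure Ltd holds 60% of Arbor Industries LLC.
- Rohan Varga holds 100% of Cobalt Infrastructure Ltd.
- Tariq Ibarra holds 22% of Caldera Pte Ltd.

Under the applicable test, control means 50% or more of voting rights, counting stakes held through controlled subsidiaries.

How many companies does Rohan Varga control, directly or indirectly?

Rohan holds 100% of Cobalt, so Rohan controls Cobalt.
Cobalt holds 60% of Arbor, so Rohan controls Arbor.
Cobalt and Rohan together hold 58% + 20% = 78% of Caldera, so Rohan controls Caldera.
Cobalt holds 76% of Larkspur, so Rohan controls Larkspur.
No other company's threshold is met.
Rohan controls 4 companies.

4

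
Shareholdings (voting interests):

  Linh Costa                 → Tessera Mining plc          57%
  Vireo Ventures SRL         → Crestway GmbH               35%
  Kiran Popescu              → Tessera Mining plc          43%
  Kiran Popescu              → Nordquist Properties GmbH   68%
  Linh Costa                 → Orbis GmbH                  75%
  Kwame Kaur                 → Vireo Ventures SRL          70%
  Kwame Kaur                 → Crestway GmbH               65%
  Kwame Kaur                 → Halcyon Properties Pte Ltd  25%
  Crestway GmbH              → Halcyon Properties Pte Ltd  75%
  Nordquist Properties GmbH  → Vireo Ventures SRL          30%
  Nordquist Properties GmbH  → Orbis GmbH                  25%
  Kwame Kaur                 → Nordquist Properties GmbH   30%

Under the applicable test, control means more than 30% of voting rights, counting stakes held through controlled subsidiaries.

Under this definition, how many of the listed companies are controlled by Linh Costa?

Linh holds 57% of Tessera, so Linh controls Tessera.
Linh holds 75% of Orbis, so Linh controls Orbis.
No other company's threshold is met.
Linh controls 2 companies.

2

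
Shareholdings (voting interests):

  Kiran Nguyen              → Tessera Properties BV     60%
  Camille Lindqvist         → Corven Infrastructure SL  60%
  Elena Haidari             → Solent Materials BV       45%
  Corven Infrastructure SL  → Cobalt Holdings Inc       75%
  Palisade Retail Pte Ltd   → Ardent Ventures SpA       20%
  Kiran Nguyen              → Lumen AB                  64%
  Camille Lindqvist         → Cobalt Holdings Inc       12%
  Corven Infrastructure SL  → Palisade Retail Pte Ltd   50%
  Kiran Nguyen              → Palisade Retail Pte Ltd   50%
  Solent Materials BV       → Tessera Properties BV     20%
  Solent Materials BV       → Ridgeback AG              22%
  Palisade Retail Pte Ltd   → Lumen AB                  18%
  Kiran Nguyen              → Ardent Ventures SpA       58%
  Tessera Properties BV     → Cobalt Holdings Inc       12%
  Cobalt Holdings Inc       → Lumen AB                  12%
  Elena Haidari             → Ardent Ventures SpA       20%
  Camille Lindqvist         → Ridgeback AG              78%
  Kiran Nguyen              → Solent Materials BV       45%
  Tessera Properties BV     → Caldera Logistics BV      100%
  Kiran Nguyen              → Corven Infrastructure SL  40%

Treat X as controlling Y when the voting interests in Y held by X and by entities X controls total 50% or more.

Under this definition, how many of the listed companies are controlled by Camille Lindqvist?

Camille holds 60% of Corven, so Camille controls Corven.
Camille holds 78% of Ridgeback, so Camille controls Ridgeback.
Corven holds 50% of Palisade, so Camille controls Palisade.
Corven and Camille together hold 75% + 12% = 87% of Cobalt, so Camille controls Cobalt.
No other company's threshold is met.
Camille controls 4 companies.

4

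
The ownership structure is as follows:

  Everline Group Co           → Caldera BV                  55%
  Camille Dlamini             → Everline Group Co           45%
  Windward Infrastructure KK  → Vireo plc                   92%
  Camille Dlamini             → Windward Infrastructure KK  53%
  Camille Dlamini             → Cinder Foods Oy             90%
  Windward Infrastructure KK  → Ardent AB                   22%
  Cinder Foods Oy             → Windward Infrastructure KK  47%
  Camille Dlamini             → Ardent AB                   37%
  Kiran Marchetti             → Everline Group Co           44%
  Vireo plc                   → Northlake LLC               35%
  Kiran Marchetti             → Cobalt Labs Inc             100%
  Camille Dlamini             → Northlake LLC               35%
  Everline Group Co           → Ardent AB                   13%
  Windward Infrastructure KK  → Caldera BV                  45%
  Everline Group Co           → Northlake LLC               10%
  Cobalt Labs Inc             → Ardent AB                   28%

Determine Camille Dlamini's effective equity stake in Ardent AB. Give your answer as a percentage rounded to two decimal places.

63.82%

Camille reaches Ardent along 4 paths.
Direct stake: 37% = 37%.
Via Windward: 53% × 22% = 11.66%.
Via Cinder → Windward: 90% × 47% × 22% = 9.306%.
Via Everline: 45% × 13% = 5.85%.
Total: 37% + 11.66% + 9.306% + 5.85% = 63.816%.
Rounded: 63.82%.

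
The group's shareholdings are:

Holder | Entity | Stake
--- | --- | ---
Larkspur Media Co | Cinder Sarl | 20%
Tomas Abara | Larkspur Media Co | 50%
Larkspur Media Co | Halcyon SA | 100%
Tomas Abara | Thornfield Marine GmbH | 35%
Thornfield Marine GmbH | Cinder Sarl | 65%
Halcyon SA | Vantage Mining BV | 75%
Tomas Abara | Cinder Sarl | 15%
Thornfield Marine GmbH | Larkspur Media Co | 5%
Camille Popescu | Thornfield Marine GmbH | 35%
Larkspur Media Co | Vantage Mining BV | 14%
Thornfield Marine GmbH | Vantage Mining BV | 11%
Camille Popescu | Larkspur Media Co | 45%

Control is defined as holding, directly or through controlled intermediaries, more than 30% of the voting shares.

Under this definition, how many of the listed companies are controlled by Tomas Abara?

5

Tomas holds 35% of Thornfield, so Tomas controls Thornfield.
Tomas and Thornfield together hold 50% + 5% = 55% of Larkspur, so Tomas controls Larkspur.
Larkspur holds 100% of Halcyon, so Tomas controls Halcyon.
Larkspur and Tomas and Thornfield together hold 20% + 15% + 65% = 100% of Cinder, so Tomas controls Cinder.
Larkspur and Thornfield and Halcyon together hold 14% + 11% + 75% = 100% of Vantage, so Tomas controls Vantage.
Tomas controls 5 companies.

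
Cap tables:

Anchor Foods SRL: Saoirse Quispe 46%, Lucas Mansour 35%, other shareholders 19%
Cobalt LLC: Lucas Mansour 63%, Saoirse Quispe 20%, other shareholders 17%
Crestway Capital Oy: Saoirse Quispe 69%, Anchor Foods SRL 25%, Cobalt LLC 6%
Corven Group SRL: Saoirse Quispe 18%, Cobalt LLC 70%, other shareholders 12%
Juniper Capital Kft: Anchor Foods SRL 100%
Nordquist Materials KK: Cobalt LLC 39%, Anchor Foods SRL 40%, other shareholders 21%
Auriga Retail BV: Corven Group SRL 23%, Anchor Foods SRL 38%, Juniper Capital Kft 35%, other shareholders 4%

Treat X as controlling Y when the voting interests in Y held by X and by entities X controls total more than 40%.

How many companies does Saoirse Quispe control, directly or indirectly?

Saoirse holds 46% of Anchor, so Saoirse controls Anchor.
Saoirse and Anchor together hold 69% + 25% = 94% of Crestway, so Saoirse controls Crestway.
Anchor holds 100% of Juniper, so Saoirse controls Juniper.
Anchor and Juniper together hold 38% + 35% = 73% of Auriga, so Saoirse controls Auriga.
No other company's threshold is met.
Saoirse controls 4 companies.

4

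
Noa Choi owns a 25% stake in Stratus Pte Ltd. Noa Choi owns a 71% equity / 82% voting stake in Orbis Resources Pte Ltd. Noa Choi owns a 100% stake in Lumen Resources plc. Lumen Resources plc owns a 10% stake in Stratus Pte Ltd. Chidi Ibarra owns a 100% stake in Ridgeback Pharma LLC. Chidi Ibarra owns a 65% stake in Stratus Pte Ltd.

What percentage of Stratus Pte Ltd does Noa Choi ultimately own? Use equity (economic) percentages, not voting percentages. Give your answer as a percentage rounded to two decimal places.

Noa reaches Stratus along 2 paths.
Direct stake: 25% = 25%.
Via Lumen: 100% × 10% = 10%.
Total: 25% + 10% = 35%.
Rounded: 35.00%.

35.00%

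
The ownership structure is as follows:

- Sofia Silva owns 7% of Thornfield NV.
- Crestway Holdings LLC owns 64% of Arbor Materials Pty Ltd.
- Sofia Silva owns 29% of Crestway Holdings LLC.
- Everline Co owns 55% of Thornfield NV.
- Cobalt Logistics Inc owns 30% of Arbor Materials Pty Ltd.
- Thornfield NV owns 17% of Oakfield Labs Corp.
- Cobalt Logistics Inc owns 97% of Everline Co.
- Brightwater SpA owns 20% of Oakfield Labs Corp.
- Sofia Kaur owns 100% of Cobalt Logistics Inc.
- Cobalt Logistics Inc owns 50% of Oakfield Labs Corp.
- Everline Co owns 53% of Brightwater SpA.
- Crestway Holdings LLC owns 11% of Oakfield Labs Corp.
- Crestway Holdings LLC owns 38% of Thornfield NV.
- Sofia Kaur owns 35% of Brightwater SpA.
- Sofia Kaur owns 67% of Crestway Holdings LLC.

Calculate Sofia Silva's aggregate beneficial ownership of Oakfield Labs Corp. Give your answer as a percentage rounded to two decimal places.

Sofia Silva reaches Oakfield along 3 paths.
Via Crestway → Thornfield: 29% × 38% × 17% = 1.8734%.
Via Thornfield: 7% × 17% = 1.19%.
Via Crestway: 29% × 11% = 3.19%.
Total: 1.8734% + 1.19% + 3.19% = 6.2534%.
Rounded: 6.25%.

6.25%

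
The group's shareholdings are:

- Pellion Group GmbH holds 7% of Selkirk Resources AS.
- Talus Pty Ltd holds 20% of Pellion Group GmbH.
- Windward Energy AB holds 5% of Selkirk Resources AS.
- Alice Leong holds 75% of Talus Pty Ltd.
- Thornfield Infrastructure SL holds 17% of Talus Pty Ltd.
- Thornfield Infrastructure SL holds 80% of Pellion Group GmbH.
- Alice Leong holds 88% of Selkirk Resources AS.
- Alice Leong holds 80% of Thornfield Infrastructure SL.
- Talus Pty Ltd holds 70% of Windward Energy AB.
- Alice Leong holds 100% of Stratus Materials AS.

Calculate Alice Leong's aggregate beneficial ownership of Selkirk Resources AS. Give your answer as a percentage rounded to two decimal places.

Alice reaches Selkirk along 6 paths.
Direct stake: 88% = 88%.
Via Thornfield → Pellion: 80% × 80% × 7% = 4.48%.
Via Talus → Pellion: 75% × 20% × 7% = 1.05%.
Via Thornfield → Talus → Pellion: 80% × 17% × 20% × 7% = 0.1904%.
Via Talus → Windward: 75% × 70% × 5% = 2.625%.
Via Thornfield → Talus → Windward: 80% × 17% × 70% × 5% = 0.476%.
Total: 88% + 4.48% + 1.05% + 0.1904% + 2.625% + 0.476% = 96.8214%.
Rounded: 96.82%.

96.82%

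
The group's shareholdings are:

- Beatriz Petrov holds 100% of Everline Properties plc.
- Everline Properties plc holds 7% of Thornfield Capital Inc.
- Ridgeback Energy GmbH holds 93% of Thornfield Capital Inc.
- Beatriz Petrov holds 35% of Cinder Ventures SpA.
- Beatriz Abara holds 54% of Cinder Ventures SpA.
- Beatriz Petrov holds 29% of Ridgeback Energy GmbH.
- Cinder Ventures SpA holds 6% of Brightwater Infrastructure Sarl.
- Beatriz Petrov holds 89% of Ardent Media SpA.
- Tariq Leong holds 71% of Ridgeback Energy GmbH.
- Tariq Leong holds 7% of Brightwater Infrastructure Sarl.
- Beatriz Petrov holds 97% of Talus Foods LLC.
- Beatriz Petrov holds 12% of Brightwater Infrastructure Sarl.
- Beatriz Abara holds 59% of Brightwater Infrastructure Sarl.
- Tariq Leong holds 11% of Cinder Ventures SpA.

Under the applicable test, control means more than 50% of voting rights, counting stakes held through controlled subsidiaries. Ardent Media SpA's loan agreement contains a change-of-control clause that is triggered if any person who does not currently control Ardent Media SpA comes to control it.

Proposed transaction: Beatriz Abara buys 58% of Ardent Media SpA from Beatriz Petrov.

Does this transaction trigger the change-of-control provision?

Yes

The purchase adds only to Beatriz Abara's holdings (Beatriz Petrov's stake shrinks), so Beatriz Abara is the only person who could newly come to control Ardent.
Beatriz Abara holds 54% of Cinder, so Beatriz Abara controls Cinder.
Beatriz Abara and Cinder together hold 59% + 6% = 65% of Brightwater, so Beatriz Abara controls Brightwater.
Neither Beatriz Abara nor any entity Beatriz Abara controls holds any voting interest in Ardent.
So before the transaction, Beatriz Abara does not control Ardent.
After the purchase, Beatriz Abara holds 58% of Ardent directly, and Beatriz Petrov's stake falls to 31%.
Beatriz Abara holds 58% of Ardent, so Beatriz Abara controls Ardent.
Beatriz Abara did not control Ardent before and does after, so the clause is triggered.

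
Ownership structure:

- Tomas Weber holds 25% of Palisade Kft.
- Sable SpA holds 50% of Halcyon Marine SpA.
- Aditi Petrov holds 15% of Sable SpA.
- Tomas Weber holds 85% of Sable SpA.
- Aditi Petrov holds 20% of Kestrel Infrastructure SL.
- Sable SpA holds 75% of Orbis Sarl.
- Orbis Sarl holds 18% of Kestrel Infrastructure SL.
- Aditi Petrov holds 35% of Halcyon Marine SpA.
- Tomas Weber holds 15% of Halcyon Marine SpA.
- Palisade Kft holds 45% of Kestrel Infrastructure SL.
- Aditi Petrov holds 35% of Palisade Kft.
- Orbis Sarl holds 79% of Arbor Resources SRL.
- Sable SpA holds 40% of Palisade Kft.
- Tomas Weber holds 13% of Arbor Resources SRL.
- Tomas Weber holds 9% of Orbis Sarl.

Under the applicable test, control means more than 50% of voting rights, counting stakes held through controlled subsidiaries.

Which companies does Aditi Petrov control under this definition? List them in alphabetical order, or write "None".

Aditi's largest direct stake is 35% in Halcyon, which does not meet the threshold.

None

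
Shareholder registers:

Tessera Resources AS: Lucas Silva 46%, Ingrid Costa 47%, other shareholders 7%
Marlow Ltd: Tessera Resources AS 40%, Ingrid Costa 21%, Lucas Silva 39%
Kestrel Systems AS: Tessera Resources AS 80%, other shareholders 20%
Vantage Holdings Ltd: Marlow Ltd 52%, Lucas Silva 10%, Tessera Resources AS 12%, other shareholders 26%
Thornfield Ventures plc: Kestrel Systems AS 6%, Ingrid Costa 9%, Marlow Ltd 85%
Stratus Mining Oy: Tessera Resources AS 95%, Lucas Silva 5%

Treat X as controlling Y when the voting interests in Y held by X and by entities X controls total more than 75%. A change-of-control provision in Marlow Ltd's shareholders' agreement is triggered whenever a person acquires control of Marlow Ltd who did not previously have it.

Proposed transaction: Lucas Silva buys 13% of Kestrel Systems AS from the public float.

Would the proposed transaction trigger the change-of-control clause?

The purchase changes only Lucas's holdings, so Lucas is the only person who could newly come to control Marlow.
Lucas's largest direct stake is 46% in Tessera, which does not meet the threshold, so Lucas controls no company.
In Marlow, Lucas's side holds only 39%, not > 75%.
So before the transaction, Lucas does not control Marlow.
After the purchase, Lucas holds 13% of Kestrel directly.
Lucas's side now holds 13% of Kestrel, not > 75%, so Lucas still does not control Kestrel.
After the transaction, Lucas's side holds 39% of Marlow, not > 75%, so Lucas still does not control Marlow.
No new person acquires control, so the clause is not triggered.

No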